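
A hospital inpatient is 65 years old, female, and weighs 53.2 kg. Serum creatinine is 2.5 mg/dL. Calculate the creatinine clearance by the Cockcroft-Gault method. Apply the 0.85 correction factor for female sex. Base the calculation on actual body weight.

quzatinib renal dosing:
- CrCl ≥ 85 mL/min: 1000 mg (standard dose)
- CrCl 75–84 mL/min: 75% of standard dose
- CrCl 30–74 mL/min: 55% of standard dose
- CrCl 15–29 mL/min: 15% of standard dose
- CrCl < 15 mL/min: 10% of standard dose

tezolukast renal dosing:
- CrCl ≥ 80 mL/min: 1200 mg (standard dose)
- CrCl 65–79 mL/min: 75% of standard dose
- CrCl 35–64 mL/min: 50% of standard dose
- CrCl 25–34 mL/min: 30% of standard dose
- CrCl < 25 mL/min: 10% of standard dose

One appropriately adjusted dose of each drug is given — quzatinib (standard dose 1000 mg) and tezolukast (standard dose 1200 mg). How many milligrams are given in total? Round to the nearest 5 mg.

270 mg

CrCl = (140 − 65) × 53.2 / (72 × 2.5) × 0.85 = 3990.0 / 180.00 × 0.85 ≈ 18.8 mL/min
CrCl ≈ 19 mL/min.
quzatinib: 15–29 mL/min → 15% of 1000 mg = 150 mg.
tezolukast: < 25 mL/min → 10% of 1200 mg = 120 mg.
Total = 150 + 120 = 270 mg.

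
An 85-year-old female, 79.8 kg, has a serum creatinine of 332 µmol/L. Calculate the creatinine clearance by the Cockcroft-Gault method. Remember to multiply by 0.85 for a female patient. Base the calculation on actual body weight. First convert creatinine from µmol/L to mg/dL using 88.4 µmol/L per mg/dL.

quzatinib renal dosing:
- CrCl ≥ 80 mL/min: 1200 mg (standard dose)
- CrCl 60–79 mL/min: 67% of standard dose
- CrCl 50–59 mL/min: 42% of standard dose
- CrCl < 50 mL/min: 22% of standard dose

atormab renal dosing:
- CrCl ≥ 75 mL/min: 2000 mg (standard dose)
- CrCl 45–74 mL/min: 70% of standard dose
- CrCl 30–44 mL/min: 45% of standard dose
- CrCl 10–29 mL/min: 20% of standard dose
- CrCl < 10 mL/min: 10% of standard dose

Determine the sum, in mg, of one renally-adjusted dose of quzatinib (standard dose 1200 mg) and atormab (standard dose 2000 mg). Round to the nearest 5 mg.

665 mg

SCr = 332 / 88.4 = 3.756 mg/dL
CrCl = (140 − 85) × 79.8 / (72 × 3.756) × 0.85 = 4389.0 / 270.43 × 0.85 ≈ 13.8 mL/min
CrCl ≈ 14 mL/min.
quzatinib: < 50 mL/min → 22% of 1200 mg = 264 mg.
atormab: 10–29 mL/min → 20% of 2000 mg = 400 mg.
Total = 264 + 400 = 664 mg.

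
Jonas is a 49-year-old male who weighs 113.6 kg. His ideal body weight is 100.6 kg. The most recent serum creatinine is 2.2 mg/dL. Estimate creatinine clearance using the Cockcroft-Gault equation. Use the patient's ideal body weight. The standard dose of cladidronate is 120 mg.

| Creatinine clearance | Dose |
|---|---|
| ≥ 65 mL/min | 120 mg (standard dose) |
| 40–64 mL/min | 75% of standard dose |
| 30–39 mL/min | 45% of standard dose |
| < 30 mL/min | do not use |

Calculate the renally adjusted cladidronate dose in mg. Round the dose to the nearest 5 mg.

CrCl = (140 − 49) × 100.6 / (72 × 2.2) = 9154.6 / 158.40 ≈ 57.8 mL/min
CrCl ≈ 58 mL/min → bracket 40–64 mL/min.
75% of 120 mg = 90 mg

90 mg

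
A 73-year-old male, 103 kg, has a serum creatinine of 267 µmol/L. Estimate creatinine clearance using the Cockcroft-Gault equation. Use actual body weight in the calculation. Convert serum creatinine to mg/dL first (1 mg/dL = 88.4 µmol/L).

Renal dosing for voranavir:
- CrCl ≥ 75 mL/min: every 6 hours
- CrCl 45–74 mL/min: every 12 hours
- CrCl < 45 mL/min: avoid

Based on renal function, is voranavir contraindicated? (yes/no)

yes

SCr = 267 / 88.4 = 3.02 mg/dL
CrCl = (140 − 73) × 103 / (72 × 3.02) = 6901.0 / 217.44 ≈ 31.7 mL/min
CrCl ≈ 32 mL/min, which is < 45 mL/min.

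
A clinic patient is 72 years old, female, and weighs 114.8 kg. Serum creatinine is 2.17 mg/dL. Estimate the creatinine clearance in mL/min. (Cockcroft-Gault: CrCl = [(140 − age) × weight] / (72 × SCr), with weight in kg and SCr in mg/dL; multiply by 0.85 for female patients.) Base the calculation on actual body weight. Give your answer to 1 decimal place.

42.5 mL/min

CrCl = (140 − 72) × 114.8 / (72 × 2.17) × 0.85 = 7806.4 / 156.24 × 0.85 ≈ 42.5 mL/min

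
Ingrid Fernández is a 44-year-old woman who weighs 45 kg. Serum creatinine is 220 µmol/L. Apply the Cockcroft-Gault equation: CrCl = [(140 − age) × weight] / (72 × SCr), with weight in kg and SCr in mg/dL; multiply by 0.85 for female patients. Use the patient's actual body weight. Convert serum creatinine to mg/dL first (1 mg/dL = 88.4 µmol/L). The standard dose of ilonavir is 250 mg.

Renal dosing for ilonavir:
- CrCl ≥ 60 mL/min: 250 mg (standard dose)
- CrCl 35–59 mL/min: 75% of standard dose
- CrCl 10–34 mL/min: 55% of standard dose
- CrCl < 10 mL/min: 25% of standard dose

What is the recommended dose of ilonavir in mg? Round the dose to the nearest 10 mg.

SCr = 220 / 88.4 = 2.489 mg/dL
CrCl = (140 − 44) × 45 / (72 × 2.489) × 0.85 = 4320.0 / 179.21 × 0.85 ≈ 20.5 mL/min
CrCl ≈ 20 mL/min → bracket 10–34 mL/min.
55% of 250 mg = 137.5 mg → 140 mg

140 mg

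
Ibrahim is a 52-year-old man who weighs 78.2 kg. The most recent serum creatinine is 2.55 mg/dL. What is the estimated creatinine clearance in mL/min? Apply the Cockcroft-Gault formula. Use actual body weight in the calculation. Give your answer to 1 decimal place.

CrCl = (140 − 52) × 78.2 / (72 × 2.55) = 6881.6 / 183.60 ≈ 37.5 mL/min

37.5 mL/min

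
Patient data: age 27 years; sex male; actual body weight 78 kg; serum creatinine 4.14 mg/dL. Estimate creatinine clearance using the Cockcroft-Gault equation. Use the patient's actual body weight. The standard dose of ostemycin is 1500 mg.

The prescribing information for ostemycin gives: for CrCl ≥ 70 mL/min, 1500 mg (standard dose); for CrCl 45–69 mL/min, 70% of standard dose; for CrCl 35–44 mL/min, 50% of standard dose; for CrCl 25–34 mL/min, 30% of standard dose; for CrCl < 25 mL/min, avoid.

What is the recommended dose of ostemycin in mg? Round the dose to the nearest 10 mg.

CrCl = (140 − 27) × 78 / (72 × 4.14) = 8814.0 / 298.08 ≈ 29.6 mL/min
CrCl ≈ 30 mL/min → bracket 25–34 mL/min.
30% of 1500 mg = 450 mg

450 mg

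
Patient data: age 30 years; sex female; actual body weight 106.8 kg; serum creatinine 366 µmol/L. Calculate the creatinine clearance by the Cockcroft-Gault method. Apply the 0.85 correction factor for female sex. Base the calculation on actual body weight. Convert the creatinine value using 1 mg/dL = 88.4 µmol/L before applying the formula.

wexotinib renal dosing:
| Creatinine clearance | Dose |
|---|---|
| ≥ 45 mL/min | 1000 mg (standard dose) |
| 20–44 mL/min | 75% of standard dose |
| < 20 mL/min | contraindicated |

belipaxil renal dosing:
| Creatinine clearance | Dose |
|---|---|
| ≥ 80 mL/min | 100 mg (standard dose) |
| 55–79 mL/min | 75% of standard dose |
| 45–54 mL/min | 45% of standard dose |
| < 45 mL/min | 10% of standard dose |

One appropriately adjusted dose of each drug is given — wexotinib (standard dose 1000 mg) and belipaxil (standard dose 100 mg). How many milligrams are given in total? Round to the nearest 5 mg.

760 mg

SCr = 366 / 88.4 = 4.14 mg/dL
CrCl = (140 − 30) × 106.8 / (72 × 4.14) × 0.85 = 11748.0 / 298.08 × 0.85 ≈ 33.5 mL/min
CrCl ≈ 33 mL/min.
wexotinib: 20–44 mL/min → 75% of 1000 mg = 750 mg.
belipaxil: < 45 mL/min → 10% of 100 mg = 10 mg.
Total = 750 + 10 = 760 mg.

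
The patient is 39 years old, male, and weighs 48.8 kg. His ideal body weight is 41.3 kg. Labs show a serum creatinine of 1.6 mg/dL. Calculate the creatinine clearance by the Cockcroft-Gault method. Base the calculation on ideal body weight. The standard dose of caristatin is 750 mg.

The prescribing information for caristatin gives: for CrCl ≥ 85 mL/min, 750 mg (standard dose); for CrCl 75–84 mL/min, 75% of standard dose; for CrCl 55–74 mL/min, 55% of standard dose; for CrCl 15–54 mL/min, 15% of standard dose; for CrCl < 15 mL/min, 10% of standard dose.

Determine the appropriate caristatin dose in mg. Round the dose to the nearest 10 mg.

CrCl = (140 − 39) × 41.3 / (72 × 1.6) = 4171.3 / 115.20 ≈ 36.2 mL/min
CrCl ≈ 36 mL/min → bracket 15–54 mL/min.
15% of 750 mg = 112.5 mg → 110 mg

110 mg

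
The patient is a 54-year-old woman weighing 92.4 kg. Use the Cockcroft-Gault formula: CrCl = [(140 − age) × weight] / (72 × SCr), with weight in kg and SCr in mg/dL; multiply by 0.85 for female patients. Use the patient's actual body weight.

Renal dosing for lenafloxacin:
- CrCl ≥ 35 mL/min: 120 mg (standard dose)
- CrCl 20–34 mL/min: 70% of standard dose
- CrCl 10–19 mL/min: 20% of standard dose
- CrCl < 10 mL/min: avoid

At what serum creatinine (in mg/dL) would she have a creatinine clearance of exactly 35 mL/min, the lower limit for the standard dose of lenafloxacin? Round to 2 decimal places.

2.68 mg/dL

Standard dose requires CrCl ≥ 35 mL/min.
Set (140 − 54) × 92.4 × 0.85 / (72 × SCr) = 35
SCr = (140 − 54) × 92.4 × 0.85 / (72 × 35) = 2.680 mg/dL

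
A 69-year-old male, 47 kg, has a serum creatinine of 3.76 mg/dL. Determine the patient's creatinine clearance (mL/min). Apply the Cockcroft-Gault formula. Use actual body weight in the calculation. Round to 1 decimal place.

CrCl = (140 − 69) × 47 / (72 × 3.76) = 3337.0 / 270.72 ≈ 12.3 mL/min

12.3 mL/min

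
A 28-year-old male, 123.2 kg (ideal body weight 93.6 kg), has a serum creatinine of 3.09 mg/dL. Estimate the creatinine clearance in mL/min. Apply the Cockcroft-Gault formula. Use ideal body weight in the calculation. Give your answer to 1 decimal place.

CrCl = (140 − 28) × 93.6 / (72 × 3.09) = 10483.2 / 222.48 ≈ 47.1 mL/min

47.1 mL/min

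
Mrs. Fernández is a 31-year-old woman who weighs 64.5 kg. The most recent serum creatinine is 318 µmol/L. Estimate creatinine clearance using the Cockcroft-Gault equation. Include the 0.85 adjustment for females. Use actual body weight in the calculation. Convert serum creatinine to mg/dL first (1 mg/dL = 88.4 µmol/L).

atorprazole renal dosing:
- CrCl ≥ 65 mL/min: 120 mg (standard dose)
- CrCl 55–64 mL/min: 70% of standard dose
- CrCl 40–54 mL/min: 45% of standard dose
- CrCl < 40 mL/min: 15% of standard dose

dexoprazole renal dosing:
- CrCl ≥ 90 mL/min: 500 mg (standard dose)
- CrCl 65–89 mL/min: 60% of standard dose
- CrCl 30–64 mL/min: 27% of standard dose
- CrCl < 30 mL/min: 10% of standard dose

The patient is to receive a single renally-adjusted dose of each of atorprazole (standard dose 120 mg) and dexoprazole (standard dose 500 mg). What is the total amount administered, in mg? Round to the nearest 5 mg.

SCr = 318 / 88.4 = 3.597 mg/dL
CrCl = (140 − 31) × 64.5 / (72 × 3.597) × 0.85 = 7030.5 / 258.98 × 0.85 ≈ 23.1 mL/min
CrCl ≈ 23 mL/min.
atorprazole: < 40 mL/min → 15% of 120 mg = 18 mg.
dexoprazole: < 30 mL/min → 10% of 500 mg = 50 mg.
Total = 18 + 50 = 68 mg.

70 mg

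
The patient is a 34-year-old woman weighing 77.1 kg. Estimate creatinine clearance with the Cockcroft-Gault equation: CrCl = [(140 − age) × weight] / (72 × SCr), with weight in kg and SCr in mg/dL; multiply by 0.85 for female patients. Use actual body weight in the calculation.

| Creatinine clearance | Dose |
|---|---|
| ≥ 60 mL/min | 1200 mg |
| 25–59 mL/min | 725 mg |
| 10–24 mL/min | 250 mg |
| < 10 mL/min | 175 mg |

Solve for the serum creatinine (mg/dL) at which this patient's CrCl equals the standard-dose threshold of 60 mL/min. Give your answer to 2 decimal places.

1.61 mg/dL

Standard dose requires CrCl ≥ 60 mL/min.
Set (140 − 34) × 77.1 × 0.85 / (72 × SCr) = 60
SCr = (140 − 34) × 77.1 × 0.85 / (72 × 60) = 1.608 mg/dL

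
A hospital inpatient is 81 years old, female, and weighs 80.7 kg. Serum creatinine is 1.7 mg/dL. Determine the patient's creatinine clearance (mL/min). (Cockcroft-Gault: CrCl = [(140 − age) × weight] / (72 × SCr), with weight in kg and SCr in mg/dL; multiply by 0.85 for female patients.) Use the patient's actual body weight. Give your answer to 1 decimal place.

33.1 mL/min

CrCl = (140 − 81) × 80.7 / (72 × 1.7) × 0.85 = 4761.3 / 122.40 × 0.85 ≈ 33.1 mL/min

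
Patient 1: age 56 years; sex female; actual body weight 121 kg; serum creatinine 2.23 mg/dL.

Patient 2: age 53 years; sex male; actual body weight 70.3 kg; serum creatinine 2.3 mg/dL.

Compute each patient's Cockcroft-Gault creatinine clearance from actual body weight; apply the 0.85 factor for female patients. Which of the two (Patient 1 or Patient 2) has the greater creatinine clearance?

Patient 1

Patient 1: CrCl = (140 − 56) × 121 / (72 × 2.23) × 0.85 = 10164.0 / 160.56 × 0.85 ≈ 53.8 mL/min
Patient 2: CrCl = (140 − 53) × 70.3 / (72 × 2.3) = 6116.1 / 165.60 ≈ 36.9 mL/min
53.8 vs 36.9 mL/min → Patient 1 is higher.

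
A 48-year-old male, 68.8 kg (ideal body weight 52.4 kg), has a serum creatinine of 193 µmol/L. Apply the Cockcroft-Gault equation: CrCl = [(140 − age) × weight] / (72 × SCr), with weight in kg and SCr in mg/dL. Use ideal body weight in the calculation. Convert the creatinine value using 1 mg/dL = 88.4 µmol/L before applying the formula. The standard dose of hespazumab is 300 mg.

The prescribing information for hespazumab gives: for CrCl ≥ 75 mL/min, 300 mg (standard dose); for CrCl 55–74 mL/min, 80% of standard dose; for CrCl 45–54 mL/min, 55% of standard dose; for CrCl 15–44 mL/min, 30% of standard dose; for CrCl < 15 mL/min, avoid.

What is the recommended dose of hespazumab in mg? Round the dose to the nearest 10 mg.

SCr = 193 / 88.4 = 2.183 mg/dL
CrCl = (140 − 48) × 52.4 / (72 × 2.183) = 4820.8 / 157.18 ≈ 30.7 mL/min
CrCl ≈ 31 mL/min → bracket 15–44 mL/min.
30% of 300 mg = 90 mg

90 mg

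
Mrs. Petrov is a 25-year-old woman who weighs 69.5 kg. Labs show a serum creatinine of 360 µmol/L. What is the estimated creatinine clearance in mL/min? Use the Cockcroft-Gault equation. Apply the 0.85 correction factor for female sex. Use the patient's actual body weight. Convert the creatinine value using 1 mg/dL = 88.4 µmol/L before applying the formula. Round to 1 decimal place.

SCr = 360 / 88.4 = 4.072 mg/dL
CrCl = (140 − 25) × 69.5 / (72 × 4.072) × 0.85 = 7992.5 / 293.18 × 0.85 ≈ 23.2 mL/min

23.2 mL/min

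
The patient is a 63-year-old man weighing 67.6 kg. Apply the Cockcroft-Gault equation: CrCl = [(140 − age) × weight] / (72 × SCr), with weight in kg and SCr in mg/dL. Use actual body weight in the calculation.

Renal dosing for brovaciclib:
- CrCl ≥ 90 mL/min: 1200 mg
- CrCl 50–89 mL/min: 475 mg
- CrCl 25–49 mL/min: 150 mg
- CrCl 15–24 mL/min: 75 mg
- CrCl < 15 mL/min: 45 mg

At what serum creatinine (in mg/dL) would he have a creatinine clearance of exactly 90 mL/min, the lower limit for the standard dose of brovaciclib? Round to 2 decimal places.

0.80 mg/dL

Standard dose requires CrCl ≥ 90 mL/min.
Set (140 − 63) × 67.6 / (72 × SCr) = 90
SCr = (140 − 63) × 67.6 / (72 × 90) = 0.803 mg/dL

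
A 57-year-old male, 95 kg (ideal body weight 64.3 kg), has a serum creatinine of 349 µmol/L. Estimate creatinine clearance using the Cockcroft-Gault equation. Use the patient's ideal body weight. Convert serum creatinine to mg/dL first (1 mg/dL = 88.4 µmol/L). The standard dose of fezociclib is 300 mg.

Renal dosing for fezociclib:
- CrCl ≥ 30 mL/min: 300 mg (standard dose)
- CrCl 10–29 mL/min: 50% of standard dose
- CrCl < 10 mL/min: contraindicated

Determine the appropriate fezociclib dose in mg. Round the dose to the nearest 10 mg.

SCr = 349 / 88.4 = 3.948 mg/dL
CrCl = (140 − 57) × 64.3 / (72 × 3.948) = 5336.9 / 284.26 ≈ 18.8 mL/min
CrCl ≈ 19 mL/min → bracket 10–29 mL/min.
50% of 300 mg = 150 mg

150 mg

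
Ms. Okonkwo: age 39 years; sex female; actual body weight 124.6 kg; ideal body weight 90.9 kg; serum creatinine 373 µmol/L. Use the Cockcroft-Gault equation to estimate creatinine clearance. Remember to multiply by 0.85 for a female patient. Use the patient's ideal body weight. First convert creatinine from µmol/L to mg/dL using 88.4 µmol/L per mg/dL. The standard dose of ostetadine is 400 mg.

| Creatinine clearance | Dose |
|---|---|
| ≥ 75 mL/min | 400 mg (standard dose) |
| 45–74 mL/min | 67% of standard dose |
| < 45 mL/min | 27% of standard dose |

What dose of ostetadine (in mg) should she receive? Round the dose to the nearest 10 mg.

SCr = 373 / 88.4 = 4.219 mg/dL
CrCl = (140 − 39) × 90.9 / (72 × 4.219) × 0.85 = 9180.9 / 303.77 × 0.85 ≈ 25.7 mL/min
CrCl ≈ 26 mL/min → bracket < 45 mL/min.
27% of 400 mg = 108 mg → 110 mg

110 mg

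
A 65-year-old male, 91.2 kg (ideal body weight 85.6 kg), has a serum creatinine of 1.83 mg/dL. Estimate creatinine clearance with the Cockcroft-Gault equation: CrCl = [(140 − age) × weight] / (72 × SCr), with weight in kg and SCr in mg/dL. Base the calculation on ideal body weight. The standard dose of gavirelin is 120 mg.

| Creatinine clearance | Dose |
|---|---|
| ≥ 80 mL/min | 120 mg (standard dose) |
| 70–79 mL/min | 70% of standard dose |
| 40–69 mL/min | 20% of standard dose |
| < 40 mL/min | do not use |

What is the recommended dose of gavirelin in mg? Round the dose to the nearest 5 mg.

25 mg

CrCl = (140 − 65) × 85.6 / (72 × 1.83) = 6420.0 / 131.76 ≈ 48.7 mL/min
CrCl ≈ 49 mL/min → bracket 40–69 mL/min.
20% of 120 mg = 24 mg → 25 mg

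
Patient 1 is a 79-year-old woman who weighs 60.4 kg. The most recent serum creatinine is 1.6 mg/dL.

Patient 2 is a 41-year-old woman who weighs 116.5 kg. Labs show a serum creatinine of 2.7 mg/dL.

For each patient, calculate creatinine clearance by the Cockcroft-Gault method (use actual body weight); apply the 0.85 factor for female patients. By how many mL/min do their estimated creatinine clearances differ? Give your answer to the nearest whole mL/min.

23 mL/min

Patient 1: CrCl = (140 − 79) × 60.4 / (72 × 1.6) × 0.85 = 3684.4 / 115.20 × 0.85 ≈ 27.2 mL/min
Patient 2: CrCl = (140 − 41) × 116.5 / (72 × 2.7) × 0.85 = 11533.5 / 194.40 × 0.85 ≈ 50.4 mL/min
|27.2 − 50.4| = 23.2 mL/min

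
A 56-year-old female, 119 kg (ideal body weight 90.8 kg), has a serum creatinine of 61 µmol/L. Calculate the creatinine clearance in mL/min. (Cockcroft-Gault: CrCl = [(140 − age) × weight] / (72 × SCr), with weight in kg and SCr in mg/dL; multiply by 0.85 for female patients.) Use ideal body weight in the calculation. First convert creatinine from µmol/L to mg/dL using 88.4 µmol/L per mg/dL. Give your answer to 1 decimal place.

130.5 mL/min

SCr = 61 / 88.4 = 0.69 mg/dL
CrCl = (140 − 56) × 90.8 / (72 × 0.69) × 0.85 = 7627.2 / 49.68 × 0.85 ≈ 130.5 mL/min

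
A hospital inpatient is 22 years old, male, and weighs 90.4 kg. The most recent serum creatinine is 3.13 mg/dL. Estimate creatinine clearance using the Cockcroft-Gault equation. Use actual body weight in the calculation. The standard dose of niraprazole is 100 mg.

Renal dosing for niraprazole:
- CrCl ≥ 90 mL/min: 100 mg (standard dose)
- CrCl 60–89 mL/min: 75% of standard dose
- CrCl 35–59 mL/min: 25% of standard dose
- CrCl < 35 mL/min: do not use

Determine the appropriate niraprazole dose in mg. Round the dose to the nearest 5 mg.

25 mg

CrCl = (140 − 22) × 90.4 / (72 × 3.13) = 10667.2 / 225.36 ≈ 47.3 mL/min
CrCl ≈ 47 mL/min → bracket 35–59 mL/min.
25% of 100 mg = 25 mg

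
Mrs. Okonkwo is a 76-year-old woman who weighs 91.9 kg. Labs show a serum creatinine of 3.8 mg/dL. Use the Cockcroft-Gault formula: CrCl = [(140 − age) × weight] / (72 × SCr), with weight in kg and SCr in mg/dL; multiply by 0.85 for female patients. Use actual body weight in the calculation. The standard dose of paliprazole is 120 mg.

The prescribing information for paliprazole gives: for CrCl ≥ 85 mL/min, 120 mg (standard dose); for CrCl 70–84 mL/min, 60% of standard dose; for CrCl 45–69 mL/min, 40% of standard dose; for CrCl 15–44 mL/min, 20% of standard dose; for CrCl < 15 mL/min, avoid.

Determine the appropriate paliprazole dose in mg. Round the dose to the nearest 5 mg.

25 mg

CrCl = (140 − 76) × 91.9 / (72 × 3.8) × 0.85 = 5881.6 / 273.60 × 0.85 ≈ 18.3 mL/min
CrCl ≈ 18 mL/min → bracket 15–44 mL/min.
20% of 120 mg = 24 mg → 25 mg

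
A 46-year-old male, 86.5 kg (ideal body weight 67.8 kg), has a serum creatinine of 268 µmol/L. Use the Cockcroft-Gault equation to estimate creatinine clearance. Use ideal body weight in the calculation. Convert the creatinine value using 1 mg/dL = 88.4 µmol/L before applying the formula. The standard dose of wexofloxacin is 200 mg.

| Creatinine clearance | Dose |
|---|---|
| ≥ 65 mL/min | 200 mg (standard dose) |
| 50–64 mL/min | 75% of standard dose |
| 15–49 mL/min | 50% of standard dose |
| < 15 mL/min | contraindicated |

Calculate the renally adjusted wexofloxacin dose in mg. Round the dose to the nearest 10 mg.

100 mg

SCr = 268 / 88.4 = 3.032 mg/dL
CrCl = (140 − 46) × 67.8 / (72 × 3.032) = 6373.2 / 218.30 ≈ 29.2 mL/min
CrCl ≈ 29 mL/min → bracket 15–49 mL/min.
50% of 200 mg = 100 mg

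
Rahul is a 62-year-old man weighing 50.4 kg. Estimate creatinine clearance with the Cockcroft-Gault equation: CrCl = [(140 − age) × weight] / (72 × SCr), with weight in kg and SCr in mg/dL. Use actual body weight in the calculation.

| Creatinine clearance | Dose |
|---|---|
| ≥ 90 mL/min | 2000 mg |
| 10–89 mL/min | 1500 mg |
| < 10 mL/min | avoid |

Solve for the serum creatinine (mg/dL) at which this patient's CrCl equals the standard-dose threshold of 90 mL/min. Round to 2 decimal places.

0.61 mg/dL

Standard dose requires CrCl ≥ 90 mL/min.
Set (140 − 62) × 50.4 / (72 × SCr) = 90
SCr = (140 − 62) × 50.4 / (72 × 90) = 0.607 mg/dL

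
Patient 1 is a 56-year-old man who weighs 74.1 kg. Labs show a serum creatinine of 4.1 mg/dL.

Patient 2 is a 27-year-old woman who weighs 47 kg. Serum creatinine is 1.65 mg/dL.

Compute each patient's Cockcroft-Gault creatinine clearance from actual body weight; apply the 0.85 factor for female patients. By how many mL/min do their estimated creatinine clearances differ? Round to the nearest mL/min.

Patient 1: CrCl = (140 − 56) × 74.1 / (72 × 4.1) = 6224.4 / 295.20 ≈ 21.1 mL/min
Patient 2: CrCl = (140 − 27) × 47 / (72 × 1.65) × 0.85 = 5311.0 / 118.80 × 0.85 ≈ 38.0 mL/min
|21.1 − 38.0| = 16.9 mL/min

17 mL/min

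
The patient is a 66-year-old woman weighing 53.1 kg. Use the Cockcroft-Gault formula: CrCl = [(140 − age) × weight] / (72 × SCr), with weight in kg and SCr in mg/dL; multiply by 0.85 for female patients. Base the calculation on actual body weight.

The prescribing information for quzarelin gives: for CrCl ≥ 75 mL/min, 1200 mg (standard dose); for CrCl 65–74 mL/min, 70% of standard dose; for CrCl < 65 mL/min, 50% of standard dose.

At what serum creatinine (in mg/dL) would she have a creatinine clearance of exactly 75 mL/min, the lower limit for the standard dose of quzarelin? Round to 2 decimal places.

Standard dose requires CrCl ≥ 75 mL/min.
Set (140 − 66) × 53.1 × 0.85 / (72 × SCr) = 75
SCr = (140 − 66) × 53.1 × 0.85 / (72 × 75) = 0.619 mg/dL

0.62 mg/dL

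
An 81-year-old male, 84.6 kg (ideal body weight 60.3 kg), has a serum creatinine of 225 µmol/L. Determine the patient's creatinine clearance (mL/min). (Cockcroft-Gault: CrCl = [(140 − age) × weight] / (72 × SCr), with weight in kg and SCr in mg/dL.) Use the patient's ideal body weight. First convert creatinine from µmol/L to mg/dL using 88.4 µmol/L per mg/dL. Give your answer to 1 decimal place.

19.4 mL/min

SCr = 225 / 88.4 = 2.545 mg/dL
CrCl = (140 − 81) × 60.3 / (72 × 2.545) = 3557.7 / 183.24 ≈ 19.4 mL/min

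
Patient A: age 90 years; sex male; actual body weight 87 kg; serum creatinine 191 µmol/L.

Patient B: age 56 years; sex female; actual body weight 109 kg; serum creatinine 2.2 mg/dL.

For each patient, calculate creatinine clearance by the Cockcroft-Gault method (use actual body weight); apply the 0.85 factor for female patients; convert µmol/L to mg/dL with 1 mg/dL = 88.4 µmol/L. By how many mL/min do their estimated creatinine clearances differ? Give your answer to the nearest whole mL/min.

Patient A: SCr = 191 / 88.4 = 2.161 mg/dL
Patient A: CrCl = (140 − 90) × 87 / (72 × 2.161) = 4350.0 / 155.59 ≈ 28.0 mL/min
Patient B: CrCl = (140 − 56) × 109 / (72 × 2.2) × 0.85 = 9156.0 / 158.40 × 0.85 ≈ 49.1 mL/min
|28.0 − 49.1| = 21.1 mL/min

21 mL/min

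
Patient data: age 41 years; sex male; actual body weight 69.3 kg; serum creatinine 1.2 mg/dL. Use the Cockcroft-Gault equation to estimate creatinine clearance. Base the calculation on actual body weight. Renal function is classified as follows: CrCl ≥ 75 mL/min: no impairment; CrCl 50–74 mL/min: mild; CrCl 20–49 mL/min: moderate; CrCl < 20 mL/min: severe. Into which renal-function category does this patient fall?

no impairment

CrCl = (140 − 41) × 69.3 / (72 × 1.2) = 6860.7 / 86.40 ≈ 79.4 mL/min
79 mL/min falls in the 'no impairment' range.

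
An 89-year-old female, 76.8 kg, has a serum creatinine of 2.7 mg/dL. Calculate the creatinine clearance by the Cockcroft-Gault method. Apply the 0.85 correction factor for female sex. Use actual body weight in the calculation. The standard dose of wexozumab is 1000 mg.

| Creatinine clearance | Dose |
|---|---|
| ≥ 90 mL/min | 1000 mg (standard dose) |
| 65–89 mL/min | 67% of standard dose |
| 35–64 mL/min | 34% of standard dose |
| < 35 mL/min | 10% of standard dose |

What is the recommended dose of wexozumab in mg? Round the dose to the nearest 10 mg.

100 mg

CrCl = (140 − 89) × 76.8 / (72 × 2.7) × 0.85 = 3916.8 / 194.40 × 0.85 ≈ 17.1 mL/min
CrCl ≈ 17 mL/min → bracket < 35 mL/min.
10% of 1000 mg = 100 mg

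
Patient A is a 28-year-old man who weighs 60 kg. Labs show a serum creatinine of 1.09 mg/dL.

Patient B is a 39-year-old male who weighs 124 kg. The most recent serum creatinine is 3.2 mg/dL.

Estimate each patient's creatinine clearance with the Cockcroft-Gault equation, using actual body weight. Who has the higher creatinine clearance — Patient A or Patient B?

Patient A: CrCl = (140 − 28) × 60 / (72 × 1.09) = 6720.0 / 78.48 ≈ 85.6 mL/min
Patient B: CrCl = (140 − 39) × 124 / (72 × 3.2) = 12524.0 / 230.40 ≈ 54.4 mL/min
85.6 vs 54.4 mL/min → Patient A is higher.

Patient A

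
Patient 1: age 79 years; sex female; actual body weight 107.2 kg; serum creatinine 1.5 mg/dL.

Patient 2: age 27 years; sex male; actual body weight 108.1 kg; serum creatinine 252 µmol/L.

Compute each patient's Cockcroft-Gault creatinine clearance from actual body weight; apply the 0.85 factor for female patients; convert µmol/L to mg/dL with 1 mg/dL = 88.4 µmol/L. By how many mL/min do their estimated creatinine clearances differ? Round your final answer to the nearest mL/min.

8 mL/min

Patient 1: CrCl = (140 − 79) × 107.2 / (72 × 1.5) × 0.85 = 6539.2 / 108.00 × 0.85 ≈ 51.5 mL/min
Patient 2: SCr = 252 / 88.4 = 2.851 mg/dL
Patient 2: CrCl = (140 − 27) × 108.1 / (72 × 2.851) = 12215.3 / 205.27 ≈ 59.5 mL/min
|51.5 − 59.5| = 8.0 mL/min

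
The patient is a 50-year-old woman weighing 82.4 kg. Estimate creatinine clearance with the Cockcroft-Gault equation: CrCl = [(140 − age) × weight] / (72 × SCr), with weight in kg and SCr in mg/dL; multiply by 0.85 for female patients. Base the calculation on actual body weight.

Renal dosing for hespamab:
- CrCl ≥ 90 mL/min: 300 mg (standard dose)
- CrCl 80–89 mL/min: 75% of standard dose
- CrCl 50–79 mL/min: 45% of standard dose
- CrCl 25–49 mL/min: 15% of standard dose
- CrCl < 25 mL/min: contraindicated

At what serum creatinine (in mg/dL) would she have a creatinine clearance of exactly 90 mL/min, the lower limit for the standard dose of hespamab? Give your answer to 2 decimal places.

Standard dose requires CrCl ≥ 90 mL/min.
Set (140 − 50) × 82.4 × 0.85 / (72 × SCr) = 90
SCr = (140 − 50) × 82.4 × 0.85 / (72 × 90) = 0.973 mg/dL

0.97 mg/dL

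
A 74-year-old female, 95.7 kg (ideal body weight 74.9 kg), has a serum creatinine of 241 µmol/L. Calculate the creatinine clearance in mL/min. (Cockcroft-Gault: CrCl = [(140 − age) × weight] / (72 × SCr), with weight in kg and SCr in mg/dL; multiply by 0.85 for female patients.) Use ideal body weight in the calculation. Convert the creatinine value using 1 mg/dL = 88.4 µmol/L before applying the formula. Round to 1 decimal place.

21.4 mL/min

SCr = 241 / 88.4 = 2.726 mg/dL
CrCl = (140 − 74) × 74.9 / (72 × 2.726) × 0.85 = 4943.4 / 196.27 × 0.85 ≈ 21.4 mL/min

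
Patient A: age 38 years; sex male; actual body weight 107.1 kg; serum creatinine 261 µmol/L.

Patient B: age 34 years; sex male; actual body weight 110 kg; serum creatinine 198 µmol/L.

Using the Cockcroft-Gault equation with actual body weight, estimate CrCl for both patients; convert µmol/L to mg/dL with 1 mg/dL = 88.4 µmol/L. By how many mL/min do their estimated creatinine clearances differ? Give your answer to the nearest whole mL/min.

21 mL/min

Patient A: SCr = 261 / 88.4 = 2.952 mg/dL
Patient A: CrCl = (140 − 38) × 107.1 / (72 × 2.952) = 10924.2 / 212.54 ≈ 51.4 mL/min
Patient B: SCr = 198 / 88.4 = 2.24 mg/dL
Patient B: CrCl = (140 − 34) × 110 / (72 × 2.24) = 11660.0 / 161.28 ≈ 72.3 mL/min
|51.4 − 72.3| = 20.9 mL/min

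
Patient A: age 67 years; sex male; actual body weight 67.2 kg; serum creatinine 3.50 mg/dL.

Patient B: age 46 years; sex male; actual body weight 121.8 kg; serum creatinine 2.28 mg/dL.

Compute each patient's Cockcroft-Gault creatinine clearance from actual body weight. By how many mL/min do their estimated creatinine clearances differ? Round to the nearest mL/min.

50 mL/min

Patient A: CrCl = (140 − 67) × 67.2 / (72 × 3.5) = 4905.6 / 252.00 ≈ 19.5 mL/min
Patient B: CrCl = (140 − 46) × 121.8 / (72 × 2.28) = 11449.2 / 164.16 ≈ 69.7 mL/min
|19.5 − 69.7| = 50.2 mL/min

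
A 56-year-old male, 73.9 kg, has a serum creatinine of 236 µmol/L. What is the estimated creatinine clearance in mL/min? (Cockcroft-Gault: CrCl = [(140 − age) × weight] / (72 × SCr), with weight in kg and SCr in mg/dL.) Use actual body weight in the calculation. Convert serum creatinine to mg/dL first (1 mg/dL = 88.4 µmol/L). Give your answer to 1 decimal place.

SCr = 236 / 88.4 = 2.67 mg/dL
CrCl = (140 − 56) × 73.9 / (72 × 2.67) = 6207.6 / 192.24 ≈ 32.3 mL/min

32.3 mL/min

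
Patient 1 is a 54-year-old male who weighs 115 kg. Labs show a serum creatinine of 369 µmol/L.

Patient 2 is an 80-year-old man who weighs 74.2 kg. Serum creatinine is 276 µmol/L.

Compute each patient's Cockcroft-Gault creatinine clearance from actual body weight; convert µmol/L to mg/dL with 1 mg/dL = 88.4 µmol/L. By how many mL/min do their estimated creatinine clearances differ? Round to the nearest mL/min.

Patient 1: SCr = 369 / 88.4 = 4.174 mg/dL
Patient 1: CrCl = (140 − 54) × 115 / (72 × 4.174) = 9890.0 / 300.53 ≈ 32.9 mL/min
Patient 2: SCr = 276 / 88.4 = 3.122 mg/dL
Patient 2: CrCl = (140 − 80) × 74.2 / (72 × 3.122) = 4452.0 / 224.78 ≈ 19.8 mL/min
|32.9 − 19.8| = 13.1 mL/min

13 mL/min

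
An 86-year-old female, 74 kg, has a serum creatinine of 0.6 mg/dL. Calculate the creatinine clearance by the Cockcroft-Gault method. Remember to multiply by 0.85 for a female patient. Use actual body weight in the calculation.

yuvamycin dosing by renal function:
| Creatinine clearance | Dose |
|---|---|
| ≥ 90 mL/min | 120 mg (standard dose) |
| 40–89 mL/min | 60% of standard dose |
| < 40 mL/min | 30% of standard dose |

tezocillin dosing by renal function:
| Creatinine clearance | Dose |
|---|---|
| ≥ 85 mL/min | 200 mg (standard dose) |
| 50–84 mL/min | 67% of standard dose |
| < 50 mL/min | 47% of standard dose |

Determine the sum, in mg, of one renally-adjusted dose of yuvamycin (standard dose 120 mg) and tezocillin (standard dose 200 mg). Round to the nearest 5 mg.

205 mg

CrCl = (140 − 86) × 74 / (72 × 0.6) × 0.85 = 3996.0 / 43.20 × 0.85 ≈ 78.6 mL/min
CrCl ≈ 79 mL/min.
yuvamycin: 40–89 mL/min → 60% of 120 mg = 72 mg.
tezocillin: 50–84 mL/min → 67% of 200 mg = 134 mg.
Total = 72 + 134 = 206 mg.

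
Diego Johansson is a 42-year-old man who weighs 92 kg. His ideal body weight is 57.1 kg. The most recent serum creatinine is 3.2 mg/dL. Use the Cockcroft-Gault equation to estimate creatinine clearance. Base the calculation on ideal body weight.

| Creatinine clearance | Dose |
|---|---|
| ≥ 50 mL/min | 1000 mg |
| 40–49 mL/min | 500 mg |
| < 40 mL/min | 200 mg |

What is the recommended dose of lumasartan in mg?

CrCl = (140 − 42) × 57.1 / (72 × 3.2) = 5595.8 / 230.40 ≈ 24.3 mL/min
CrCl ≈ 24 mL/min → bracket < 40 mL/min.
Dose for this bracket: 200 mg.

200 mg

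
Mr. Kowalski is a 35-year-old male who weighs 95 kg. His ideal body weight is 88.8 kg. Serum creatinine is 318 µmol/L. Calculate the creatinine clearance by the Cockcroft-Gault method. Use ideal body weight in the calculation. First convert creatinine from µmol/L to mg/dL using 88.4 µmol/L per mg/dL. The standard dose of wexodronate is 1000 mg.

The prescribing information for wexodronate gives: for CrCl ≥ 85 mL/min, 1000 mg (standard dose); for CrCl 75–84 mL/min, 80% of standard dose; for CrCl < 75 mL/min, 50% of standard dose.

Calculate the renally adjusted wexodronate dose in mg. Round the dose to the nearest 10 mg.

500 mg

SCr = 318 / 88.4 = 3.597 mg/dL
CrCl = (140 − 35) × 88.8 / (72 × 3.597) = 9324.0 / 258.98 ≈ 36.0 mL/min
CrCl ≈ 36 mL/min → bracket < 75 mL/min.
50% of 1000 mg = 500 mg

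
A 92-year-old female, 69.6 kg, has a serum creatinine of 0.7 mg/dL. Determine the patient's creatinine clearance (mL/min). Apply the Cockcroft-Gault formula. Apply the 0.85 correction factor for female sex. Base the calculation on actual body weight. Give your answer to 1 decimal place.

CrCl = (140 − 92) × 69.6 / (72 × 0.7) × 0.85 = 3340.8 / 50.40 × 0.85 ≈ 56.3 mL/min

56.3 mL/min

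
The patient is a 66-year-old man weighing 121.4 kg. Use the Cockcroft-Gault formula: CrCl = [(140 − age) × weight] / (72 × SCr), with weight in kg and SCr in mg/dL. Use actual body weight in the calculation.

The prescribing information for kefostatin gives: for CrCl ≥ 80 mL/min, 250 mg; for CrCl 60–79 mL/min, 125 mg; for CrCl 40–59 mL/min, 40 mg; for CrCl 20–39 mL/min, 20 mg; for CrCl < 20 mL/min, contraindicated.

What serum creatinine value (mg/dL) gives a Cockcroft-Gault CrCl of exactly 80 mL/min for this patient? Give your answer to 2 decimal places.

Standard dose requires CrCl ≥ 80 mL/min.
Set (140 − 66) × 121.4 / (72 × SCr) = 80
SCr = (140 − 66) × 121.4 / (72 × 80) = 1.560 mg/dL

1.56 mg/dL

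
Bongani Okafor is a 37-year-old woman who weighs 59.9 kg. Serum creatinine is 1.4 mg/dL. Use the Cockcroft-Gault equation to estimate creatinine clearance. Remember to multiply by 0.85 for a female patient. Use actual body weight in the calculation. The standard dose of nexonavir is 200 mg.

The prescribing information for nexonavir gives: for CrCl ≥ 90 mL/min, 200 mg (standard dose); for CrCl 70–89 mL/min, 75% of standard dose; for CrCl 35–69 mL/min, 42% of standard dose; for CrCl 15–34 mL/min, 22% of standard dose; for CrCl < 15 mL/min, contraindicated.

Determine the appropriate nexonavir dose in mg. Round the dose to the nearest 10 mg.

80 mg

CrCl = (140 − 37) × 59.9 / (72 × 1.4) × 0.85 = 6169.7 / 100.80 × 0.85 ≈ 52.0 mL/min
CrCl ≈ 52 mL/min → bracket 35–69 mL/min.
42% of 200 mg = 84 mg → 80 mg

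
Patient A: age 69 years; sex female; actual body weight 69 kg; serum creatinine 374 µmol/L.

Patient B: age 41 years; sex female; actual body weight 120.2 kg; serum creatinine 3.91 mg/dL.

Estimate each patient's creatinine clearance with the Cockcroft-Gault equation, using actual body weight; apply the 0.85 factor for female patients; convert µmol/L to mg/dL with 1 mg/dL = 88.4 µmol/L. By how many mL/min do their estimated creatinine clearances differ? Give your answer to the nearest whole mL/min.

Patient A: SCr = 374 / 88.4 = 4.231 mg/dL
Patient A: CrCl = (140 − 69) × 69 / (72 × 4.231) × 0.85 = 4899.0 / 304.63 × 0.85 ≈ 13.7 mL/min
Patient B: CrCl = (140 − 41) × 120.2 / (72 × 3.91) × 0.85 = 11899.8 / 281.52 × 0.85 ≈ 35.9 mL/min
|13.7 − 35.9| = 22.2 mL/min

22 mL/min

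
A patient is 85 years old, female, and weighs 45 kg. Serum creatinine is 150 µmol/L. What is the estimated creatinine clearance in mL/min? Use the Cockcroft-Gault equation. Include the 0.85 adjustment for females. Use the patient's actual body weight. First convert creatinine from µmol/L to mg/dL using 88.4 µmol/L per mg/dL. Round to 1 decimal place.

SCr = 150 / 88.4 = 1.697 mg/dL
CrCl = (140 − 85) × 45 / (72 × 1.697) × 0.85 = 2475.0 / 122.18 × 0.85 ≈ 17.2 mL/min

17.2 mL/min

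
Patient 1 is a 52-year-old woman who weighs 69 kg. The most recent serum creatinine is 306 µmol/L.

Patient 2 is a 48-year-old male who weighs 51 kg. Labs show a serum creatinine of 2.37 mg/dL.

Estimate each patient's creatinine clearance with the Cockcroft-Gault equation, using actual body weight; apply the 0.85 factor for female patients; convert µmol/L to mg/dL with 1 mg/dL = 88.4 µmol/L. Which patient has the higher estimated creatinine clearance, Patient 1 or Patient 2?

Patient 1: SCr = 306 / 88.4 = 3.462 mg/dL
Patient 1: CrCl = (140 − 52) × 69 / (72 × 3.462) × 0.85 = 6072.0 / 249.26 × 0.85 ≈ 20.7 mL/min
Patient 2: CrCl = (140 − 48) × 51 / (72 × 2.37) = 4692.0 / 170.64 ≈ 27.5 mL/min
20.7 vs 27.5 mL/min → Patient 2 is higher.

Patient 2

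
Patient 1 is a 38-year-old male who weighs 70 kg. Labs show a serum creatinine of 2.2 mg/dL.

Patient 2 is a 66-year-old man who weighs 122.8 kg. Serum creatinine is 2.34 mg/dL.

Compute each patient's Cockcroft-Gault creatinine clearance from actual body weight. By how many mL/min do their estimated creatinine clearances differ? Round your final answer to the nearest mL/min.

9 mL/min

Patient 1: CrCl = (140 − 38) × 70 / (72 × 2.2) = 7140.0 / 158.40 ≈ 45.1 mL/min
Patient 2: CrCl = (140 − 66) × 122.8 / (72 × 2.34) = 9087.2 / 168.48 ≈ 53.9 mL/min
|45.1 − 53.9| = 8.8 mL/min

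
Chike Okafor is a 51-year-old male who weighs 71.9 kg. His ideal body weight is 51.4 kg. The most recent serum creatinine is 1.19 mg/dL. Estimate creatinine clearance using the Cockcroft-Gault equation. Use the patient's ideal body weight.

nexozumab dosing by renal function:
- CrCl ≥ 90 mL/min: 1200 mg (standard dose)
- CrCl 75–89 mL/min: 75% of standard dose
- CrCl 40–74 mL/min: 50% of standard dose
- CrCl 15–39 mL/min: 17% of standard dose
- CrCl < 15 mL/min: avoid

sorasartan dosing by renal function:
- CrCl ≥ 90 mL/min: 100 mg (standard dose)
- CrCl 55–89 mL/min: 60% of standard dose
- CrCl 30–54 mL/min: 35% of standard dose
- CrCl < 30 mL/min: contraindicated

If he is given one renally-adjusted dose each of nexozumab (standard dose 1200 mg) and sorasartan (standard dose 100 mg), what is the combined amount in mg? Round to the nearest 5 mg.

CrCl = (140 − 51) × 51.4 / (72 × 1.19) = 4574.6 / 85.68 ≈ 53.4 mL/min
CrCl ≈ 53 mL/min.
nexozumab: 40–74 mL/min → 50% of 1200 mg = 600 mg.
sorasartan: 30–54 mL/min → 35% of 100 mg = 35 mg.
Total = 600 + 35 = 635 mg.

635 mg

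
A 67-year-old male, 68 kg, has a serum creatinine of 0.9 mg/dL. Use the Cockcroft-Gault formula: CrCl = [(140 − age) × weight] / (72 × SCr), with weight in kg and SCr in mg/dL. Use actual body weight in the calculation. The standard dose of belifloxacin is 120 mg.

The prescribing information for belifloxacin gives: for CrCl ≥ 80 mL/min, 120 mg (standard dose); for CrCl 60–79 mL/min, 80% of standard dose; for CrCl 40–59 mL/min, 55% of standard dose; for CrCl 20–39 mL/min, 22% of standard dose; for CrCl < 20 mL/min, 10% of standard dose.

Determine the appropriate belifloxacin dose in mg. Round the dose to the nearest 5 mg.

CrCl = (140 − 67) × 68 / (72 × 0.9) = 4964.0 / 64.80 ≈ 76.6 mL/min
CrCl ≈ 77 mL/min → bracket 60–79 mL/min.
80% of 120 mg = 96 mg → 95 mg

95 mg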